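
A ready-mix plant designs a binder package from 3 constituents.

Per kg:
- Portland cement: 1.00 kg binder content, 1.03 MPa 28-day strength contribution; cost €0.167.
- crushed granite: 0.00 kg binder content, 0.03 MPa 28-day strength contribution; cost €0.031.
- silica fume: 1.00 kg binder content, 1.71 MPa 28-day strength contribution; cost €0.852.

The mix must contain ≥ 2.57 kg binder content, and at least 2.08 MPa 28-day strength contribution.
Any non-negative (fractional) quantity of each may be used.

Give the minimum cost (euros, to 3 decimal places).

€0.429

Treat it as an LP. Let x1 = kg of Portland cement, x2 = kg of crushed granite, x3 = kg of silica fume.
min 0.167x1 + 0.031x2 + 0.852x3 s.t.:
  1x1 + 1x3 ≥ 2.57   (binder content)
  1.03x1 + 0.03x2 + 1.71x3 ≥ 2.08   (28-day strength contribution)
  x1, x2, x3 ≥ 0.
At the optimum only Portland cement is positive (crushed granite, silica fume = 0). The binder content requirement is met with equality.
Solving gives x1 = 2.57.
Objective = 0.167·2.57 = 0.42919.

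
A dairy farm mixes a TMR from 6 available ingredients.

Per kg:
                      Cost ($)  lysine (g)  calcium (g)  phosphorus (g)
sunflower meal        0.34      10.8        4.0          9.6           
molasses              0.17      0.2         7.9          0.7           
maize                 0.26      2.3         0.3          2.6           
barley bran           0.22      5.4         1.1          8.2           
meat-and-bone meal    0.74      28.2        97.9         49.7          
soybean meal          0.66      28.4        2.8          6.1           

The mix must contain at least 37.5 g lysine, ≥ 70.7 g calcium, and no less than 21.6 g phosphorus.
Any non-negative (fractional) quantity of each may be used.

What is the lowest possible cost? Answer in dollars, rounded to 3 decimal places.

Treat it as an LP. Let x1 = kg of sunflower meal, x2 = kg of molasses, x3 = kg of maize, x4 = kg of barley bran, x5 = kg of meat-and-bone meal, x6 = kg of soybean meal.
Minimize 0.34x1 + 0.17x2 + 0.26x3 + 0.22x4 + 0.74x5 + 0.66x6 with:
  10.8x1 + 0.2x2 + 2.3x3 + 5.4x4 + 28.2x5 + 28.4x6 ≥ 37.5   (lysine)
  4x1 + 7.9x2 + 0.3x3 + 1.1x4 + 97.9x5 + 2.8x6 ≥ 70.7   (calcium)
  9.6x1 + 0.7x2 + 2.6x3 + 8.2x4 + 49.7x5 + 6.1x6 ≥ 21.6   (phosphorus)
  x1, x2, x3, x4, x5, x6 ≥ 0.
The optimal basis is {meat-and-bone meal, soybean meal}; sunflower meal, molasses, maize, barley bran drop out. Binding constraints: lysine and calcium.
So meat-and-bone meal = 0.7044 kg, soybean meal = 0.621 kg.
Total cost: 0.74·0.7044 + 0.66·0.621 = 0.93112.

$0.931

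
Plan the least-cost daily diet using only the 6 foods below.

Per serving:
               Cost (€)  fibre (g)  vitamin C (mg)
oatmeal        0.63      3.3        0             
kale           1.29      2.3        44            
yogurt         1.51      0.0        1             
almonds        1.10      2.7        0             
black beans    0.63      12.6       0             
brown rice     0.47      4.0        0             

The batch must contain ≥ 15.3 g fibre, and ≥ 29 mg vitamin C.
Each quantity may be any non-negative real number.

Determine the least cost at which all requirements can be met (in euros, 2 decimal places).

€1.54

Treat it as an LP. Let x1 = servings of oatmeal, x2 = servings of kale, x3 = servings of yogurt, x4 = servings of almonds, x5 = servings of black beans, x6 = servings of brown rice.
Minimise 0.63x1 + 1.29x2 + 1.51x3 + 1.1x4 + 0.63x5 + 0.47x6 s.t.:
  3.3x1 + 2.3x2 + 2.7x4 + 12.6x5 + 4x6 ≥ 15.3   (fibre)
  44x2 + 1x3 ≥ 29   (vitamin C)
  x1, x2, x3, x4, x5, x6 ≥ 0.
The optimal basis is {kale, black beans}; oatmeal, yogurt, almonds, brown rice drop out. There the fibre and vitamin C constraints are tight.
Optimal quantities: kale = 0.6591 servings, black beans = 1.094 servings.
Hence cost = 1.29·0.6591 + 0.63·1.094 = €1.5395.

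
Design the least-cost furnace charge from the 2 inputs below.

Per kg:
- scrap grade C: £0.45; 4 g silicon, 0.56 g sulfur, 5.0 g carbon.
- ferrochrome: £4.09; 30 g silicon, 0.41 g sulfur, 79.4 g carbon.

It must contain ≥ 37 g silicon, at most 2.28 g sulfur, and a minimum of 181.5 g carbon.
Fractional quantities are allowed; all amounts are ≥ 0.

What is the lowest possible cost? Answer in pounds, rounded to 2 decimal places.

£9.35

This is a linear program. Let x1 = kg of scrap grade C, x2 = kg of ferrochrome.
min 0.45x1 + 4.09x2 s.t.:
  4x1 + 30x2 ≥ 37   (silicon)
  0.56x1 + 0.41x2 ≤ 2.28   (sulfur)
  5x1 + 79.4x2 ≥ 181.5   (carbon)
  x1, x2 ≥ 0.
At the optimum only ferrochrome is positive (scrap grade C = 0). Binding constraint: carbon.
That vertex is x2 = 2.286.
Hence cost = 4.09·2.286 = £9.3497.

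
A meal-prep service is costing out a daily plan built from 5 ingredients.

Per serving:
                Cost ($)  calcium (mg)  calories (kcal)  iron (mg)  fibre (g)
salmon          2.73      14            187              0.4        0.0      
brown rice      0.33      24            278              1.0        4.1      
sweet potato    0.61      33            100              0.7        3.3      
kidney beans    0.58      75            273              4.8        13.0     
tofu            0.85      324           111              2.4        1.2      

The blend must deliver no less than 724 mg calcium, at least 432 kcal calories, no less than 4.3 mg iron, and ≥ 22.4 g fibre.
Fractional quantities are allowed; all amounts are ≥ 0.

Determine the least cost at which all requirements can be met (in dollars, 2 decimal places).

$2.49

Let x1 = servings of salmon, x2 = servings of brown rice, x3 = servings of sweet potato, x4 = servings of kidney beans, x5 = servings of tofu.
Minimize 2.73x1 + 0.33x2 + 0.61x3 + 0.58x4 + 0.85x5 subject to:
  14x1 + 24x2 + 33x3 + 75x4 + 324x5 ≥ 724   (calcium)
  187x1 + 278x2 + 100x3 + 273x4 + 111x5 ≥ 432   (calories)
  0.4x1 + 1x2 + 0.7x3 + 4.8x4 + 2.4x5 ≥ 4.3   (iron)
  4.1x2 + 3.3x3 + 13x4 + 1.2x5 ≥ 22.4   (fibre)
  x1, x2, x3, x4, x5 ≥ 0.
The optimal basis is {kidney beans, tofu}; salmon, brown rice, sweet potato drop out. Binding constraints: calcium and fibre.
Solving gives x4 = 1.55, x5 = 1.876.
Objective = 0.58·1.55 + 0.85·1.876 = 2.4936.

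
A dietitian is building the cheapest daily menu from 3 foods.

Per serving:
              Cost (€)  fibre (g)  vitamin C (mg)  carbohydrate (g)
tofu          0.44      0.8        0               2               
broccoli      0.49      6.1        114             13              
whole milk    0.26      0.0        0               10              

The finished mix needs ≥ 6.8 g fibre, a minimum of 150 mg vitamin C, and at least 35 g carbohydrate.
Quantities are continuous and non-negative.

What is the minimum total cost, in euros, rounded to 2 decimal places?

€1.11

Let x1 = servings of tofu, x2 = servings of broccoli, x3 = servings of whole milk.
Minimise 0.44x1 + 0.49x2 + 0.26x3 subject to:
  0.8x1 + 6.1x2 ≥ 6.8   (fibre)
  114x2 ≥ 150   (vitamin C)
  2x1 + 13x2 + 10x3 ≥ 35   (carbohydrate)
  x1, x2, x3 ≥ 0.
The optimal basis is {broccoli, whole milk}; tofu drops out. Binding constraints: vitamin C and carbohydrate.
Optimal quantities: broccoli = 1.316 servings, whole milk = 1.789 servings.
Total cost: 0.49·1.316 + 0.26·1.789 = 1.1100.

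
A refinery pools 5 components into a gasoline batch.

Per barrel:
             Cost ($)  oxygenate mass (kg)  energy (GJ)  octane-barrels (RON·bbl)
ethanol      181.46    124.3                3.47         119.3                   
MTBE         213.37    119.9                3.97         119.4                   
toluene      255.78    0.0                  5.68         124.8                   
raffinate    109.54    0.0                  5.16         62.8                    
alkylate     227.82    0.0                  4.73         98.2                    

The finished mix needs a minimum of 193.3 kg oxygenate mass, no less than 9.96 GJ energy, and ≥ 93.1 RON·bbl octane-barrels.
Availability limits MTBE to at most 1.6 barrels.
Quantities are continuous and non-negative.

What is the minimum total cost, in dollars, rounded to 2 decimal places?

$379.07

This is a linear program. Let x1 = barrels of ethanol, x2 = barrels of MTBE, x3 = barrels of toluene, x4 = barrels of raffinate, x5 = barrels of alkylate.
Minimize 181.46x1 + 213.37x2 + 255.78x3 + 109.54x4 + 227.82x5 s.t.:
  124.3x1 + 119.9x2 ≥ 193.3   (oxygenate mass)
  3.47x1 + 3.97x2 + 5.68x3 + 5.16x4 + 4.73x5 ≥ 9.96   (energy)
  119.3x1 + 119.4x2 + 124.8x3 + 62.8x4 + 98.2x5 ≥ 93.1   (octane-barrels)
  x2 ≤ 1.6
  x1, x2, x3, x4, x5 ≥ 0.
At the optimum only ethanol, raffinate are positive (MTBE, toluene, alkylate = 0). Binding constraints: oxygenate mass and energy.
Solving gives x1 = 1.5551, x4 = 0.88445.
Objective = 181.46·1.5551 + 109.54·0.88445 = 379.0711.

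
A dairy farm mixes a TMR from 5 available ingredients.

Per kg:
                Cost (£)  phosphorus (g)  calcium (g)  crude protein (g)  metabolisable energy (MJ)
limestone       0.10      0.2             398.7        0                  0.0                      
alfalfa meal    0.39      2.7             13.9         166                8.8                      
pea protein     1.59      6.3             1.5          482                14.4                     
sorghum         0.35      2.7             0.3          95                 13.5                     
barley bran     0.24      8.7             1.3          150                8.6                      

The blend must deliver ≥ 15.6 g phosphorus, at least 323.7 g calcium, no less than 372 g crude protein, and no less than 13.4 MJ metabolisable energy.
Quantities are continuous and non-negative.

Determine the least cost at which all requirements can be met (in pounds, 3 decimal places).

£0.676

Treat it as an LP. Let x1 = kg of limestone, x2 = kg of alfalfa meal, x3 = kg of pea protein, x4 = kg of sorghum, x5 = kg of barley bran.
Minimize 0.1x1 + 0.39x2 + 1.59x3 + 0.35x4 + 0.24x5 with:
  0.2x1 + 2.7x2 + 6.3x3 + 2.7x4 + 8.7x5 ≥ 15.6   (phosphorus)
  398.7x1 + 13.9x2 + 1.5x3 + 0.3x4 + 1.3x5 ≥ 323.7   (calcium)
  166x2 + 482x3 + 95x4 + 150x5 ≥ 372   (crude protein)
  8.8x2 + 14.4x3 + 13.5x4 + 8.6x5 ≥ 13.4   (metabolisable energy)
  x1, x2, x3, x4, x5 ≥ 0.
The optimal basis is {limestone, barley bran}; alfalfa meal, pea protein, sorghum drop out. There the calcium and crude protein constraints are tight.
That vertex is x1 = 0.8038, x5 = 2.48.
Objective = 0.1·0.8038 + 0.24·2.48 = 0.67558.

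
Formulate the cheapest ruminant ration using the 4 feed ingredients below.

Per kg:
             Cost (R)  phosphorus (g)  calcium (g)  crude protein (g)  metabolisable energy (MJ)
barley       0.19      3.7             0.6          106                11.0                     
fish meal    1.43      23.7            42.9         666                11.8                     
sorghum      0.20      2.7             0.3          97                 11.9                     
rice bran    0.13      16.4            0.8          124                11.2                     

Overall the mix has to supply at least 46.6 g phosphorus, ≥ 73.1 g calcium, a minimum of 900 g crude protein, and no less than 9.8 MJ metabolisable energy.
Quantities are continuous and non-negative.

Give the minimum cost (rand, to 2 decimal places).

Treat it as an LP. Let x1 = kg of barley, x2 = kg of fish meal, x3 = kg of sorghum, x4 = kg of rice bran.
Minimise 0.19x1 + 1.43x2 + 0.2x3 + 0.13x4 subject to:
  3.7x1 + 23.7x2 + 2.7x3 + 16.4x4 ≥ 46.6   (phosphorus)
  0.6x1 + 42.9x2 + 0.3x3 + 0.8x4 ≥ 73.1   (calcium)
  106x1 + 666x2 + 97x3 + 124x4 ≥ 900   (crude protein)
  11x1 + 11.8x2 + 11.9x3 + 11.2x4 ≥ 9.8   (metabolisable energy)
  x1, x2, x3, x4 ≥ 0.
At the optimum only fish meal, rice bran are positive (barley, sorghum = 0). The phosphorus and calcium requirements are met with equality.
That vertex is x2 = 1.697, x4 = 0.3895.
Total cost: 1.43·1.697 + 0.13·0.3895 = 2.4773.

R2.48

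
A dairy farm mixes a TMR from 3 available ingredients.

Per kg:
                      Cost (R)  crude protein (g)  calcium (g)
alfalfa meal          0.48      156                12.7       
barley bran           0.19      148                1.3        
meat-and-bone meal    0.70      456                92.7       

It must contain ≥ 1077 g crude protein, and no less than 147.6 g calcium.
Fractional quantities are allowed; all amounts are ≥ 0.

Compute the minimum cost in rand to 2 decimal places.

Let x1 = kg of alfalfa meal, x2 = kg of barley bran, x3 = kg of meat-and-bone meal.
Minimise 0.48x1 + 0.19x2 + 0.7x3 with:
  156x1 + 148x2 + 456x3 ≥ 1077   (crude protein)
  12.7x1 + 1.3x2 + 92.7x3 ≥ 147.6   (calcium)
  x1, x2, x3 ≥ 0.
The cheapest feasible vertex uses only barley bran, meat-and-bone meal; alfalfa meal is not used. There the crude protein and calcium constraints are tight.
Optimal quantities: barley bran = 2.478 kg, meat-and-bone meal = 1.557 kg.
Total cost: 0.19·2.478 + 0.7·1.557 = 1.5607.

R1.56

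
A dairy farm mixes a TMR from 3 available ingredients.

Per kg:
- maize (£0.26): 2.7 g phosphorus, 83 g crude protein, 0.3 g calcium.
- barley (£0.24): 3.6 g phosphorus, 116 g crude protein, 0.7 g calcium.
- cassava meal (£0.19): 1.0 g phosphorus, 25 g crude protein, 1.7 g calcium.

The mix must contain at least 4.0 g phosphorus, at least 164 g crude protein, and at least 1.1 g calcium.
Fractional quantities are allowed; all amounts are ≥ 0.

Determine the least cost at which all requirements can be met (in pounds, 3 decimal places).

This is a linear program. Let x1 = kg of maize, x2 = kg of barley, x3 = kg of cassava meal.
min 0.26x1 + 0.24x2 + 0.19x3 subject to:
  2.7x1 + 3.6x2 + 1x3 ≥ 4   (phosphorus)
  83x1 + 116x2 + 25x3 ≥ 164   (crude protein)
  0.3x1 + 0.7x2 + 1.7x3 ≥ 1.1   (calcium)
  x1, x2, x3 ≥ 0.
The cheapest feasible vertex uses only barley, cassava meal; maize is not used. Binding constraints: crude protein and calcium.
That vertex is x2 = 1.398, x3 = 0.07123.
Objective = 0.24·1.398 + 0.19·0.07123 = 0.34905.

£0.349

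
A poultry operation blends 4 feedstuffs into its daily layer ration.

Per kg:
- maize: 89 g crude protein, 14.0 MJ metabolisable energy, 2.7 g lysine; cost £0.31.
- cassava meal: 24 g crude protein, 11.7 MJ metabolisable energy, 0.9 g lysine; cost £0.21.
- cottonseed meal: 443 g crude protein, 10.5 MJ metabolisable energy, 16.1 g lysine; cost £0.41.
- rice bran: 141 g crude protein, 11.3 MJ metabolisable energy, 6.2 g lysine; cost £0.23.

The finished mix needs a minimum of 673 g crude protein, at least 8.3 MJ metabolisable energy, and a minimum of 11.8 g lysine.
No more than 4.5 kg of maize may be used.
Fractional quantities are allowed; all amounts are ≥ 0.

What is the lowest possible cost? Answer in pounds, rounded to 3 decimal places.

Treat it as an LP. Let x1 = kg of maize, x2 = kg of cassava meal, x3 = kg of cottonseed meal, x4 = kg of rice bran.
Minimise 0.31x1 + 0.21x2 + 0.41x3 + 0.23x4 with:
  89x1 + 24x2 + 443x3 + 141x4 ≥ 673   (crude protein)
  14x1 + 11.7x2 + 10.5x3 + 11.3x4 ≥ 8.3   (metabolisable energy)
  2.7x1 + 0.9x2 + 16.1x3 + 6.2x4 ≥ 11.8   (lysine)
  x1 ≤ 4.5
  x1, x2, x3, x4 ≥ 0.
The cheapest feasible vertex uses only cottonseed meal; maize, cassava meal, rice bran are not used. The crude protein requirement is met with equality.
So cottonseed meal = 1.519 kg.
Total cost: 0.41·1.519 = 0.62279.

£0.623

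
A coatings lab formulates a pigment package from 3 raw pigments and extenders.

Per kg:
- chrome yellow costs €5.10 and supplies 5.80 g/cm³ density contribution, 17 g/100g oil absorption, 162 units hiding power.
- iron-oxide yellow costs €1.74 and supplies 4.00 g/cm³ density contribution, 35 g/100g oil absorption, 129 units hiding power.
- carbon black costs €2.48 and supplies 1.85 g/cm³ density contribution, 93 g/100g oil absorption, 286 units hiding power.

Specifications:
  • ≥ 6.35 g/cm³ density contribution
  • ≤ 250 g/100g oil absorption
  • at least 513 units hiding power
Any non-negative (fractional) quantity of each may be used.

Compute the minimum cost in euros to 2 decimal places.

This is a linear program. Let x1 = kg of chrome yellow, x2 = kg of iron-oxide yellow, x3 = kg of carbon black.
min 5.1x1 + 1.74x2 + 2.48x3 subject to:
  5.8x1 + 4x2 + 1.85x3 ≥ 6.35   (density contribution)
  17x1 + 35x2 + 93x3 ≤ 250   (oil absorption)
  162x1 + 129x2 + 286x3 ≥ 513   (hiding power)
  x1, x2, x3 ≥ 0.
The cheapest feasible vertex uses only iron-oxide yellow, carbon black; chrome yellow is not used. There the density contribution and hiding power constraints are tight.
Solving gives x2 = 0.9577, x3 = 1.362.
Objective = 1.74·0.9577 + 2.48·1.362 = 5.0442.

€5.04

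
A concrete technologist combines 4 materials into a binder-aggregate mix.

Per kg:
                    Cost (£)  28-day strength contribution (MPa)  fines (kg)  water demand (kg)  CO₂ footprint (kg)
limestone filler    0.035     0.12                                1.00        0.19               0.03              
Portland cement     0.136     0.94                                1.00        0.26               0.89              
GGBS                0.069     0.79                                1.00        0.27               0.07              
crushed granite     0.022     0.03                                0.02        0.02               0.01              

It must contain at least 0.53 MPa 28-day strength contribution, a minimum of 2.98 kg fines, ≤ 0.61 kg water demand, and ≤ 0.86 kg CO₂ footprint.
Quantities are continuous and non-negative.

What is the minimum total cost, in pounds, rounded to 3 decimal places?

Set it up as a linear program. Let x1 = kg of limestone filler, x2 = kg of Portland cement, x3 = kg of GGBS, x4 = kg of crushed granite.
Minimize 0.035x1 + 0.136x2 + 0.069x3 + 0.022x4 s.t.:
  0.12x1 + 0.94x2 + 0.79x3 + 0.03x4 ≥ 0.53   (28-day strength contribution)
  1x1 + 1x2 + 1x3 + 0.02x4 ≥ 2.98   (fines)
  0.19x1 + 0.26x2 + 0.27x3 + 0.02x4 ≤ 0.61   (water demand)
  0.03x1 + 0.89x2 + 0.07x3 + 0.01x4 ≤ 0.86   (CO₂ footprint)
  x1, x2, x3, x4 ≥ 0.
The optimal basis is {limestone filler, GGBS}; Portland cement, crushed granite drop out. There the 28-day strength contribution and fines constraints are tight.
Optimal quantities: limestone filler = 2.723 kg, GGBS = 0.2573 kg.
Hence cost = 0.035·2.723 + 0.069·0.2573 = £0.11306.

£0.113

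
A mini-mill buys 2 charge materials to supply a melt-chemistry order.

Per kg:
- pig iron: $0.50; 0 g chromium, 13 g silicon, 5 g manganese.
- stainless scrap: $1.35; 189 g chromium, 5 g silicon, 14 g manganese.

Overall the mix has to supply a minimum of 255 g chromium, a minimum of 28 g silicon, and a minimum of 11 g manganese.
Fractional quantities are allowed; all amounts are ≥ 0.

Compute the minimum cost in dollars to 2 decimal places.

Let x1 = kg of pig iron, x2 = kg of stainless scrap.
Minimize 0.5x1 + 1.35x2 subject to:
  189x2 ≥ 255   (chromium)
  13x1 + 5x2 ≥ 28   (silicon)
  5x1 + 14x2 ≥ 11   (manganese)
  x1, x2 ≥ 0.
Both inputs are positive at the optimum. Binding constraints: chromium and silicon.
Optimal quantities: pig iron = 1.635 kg, stainless scrap = 1.349 kg.
Hence cost = 0.5·1.635 + 1.35·1.349 = $2.6387.

$2.64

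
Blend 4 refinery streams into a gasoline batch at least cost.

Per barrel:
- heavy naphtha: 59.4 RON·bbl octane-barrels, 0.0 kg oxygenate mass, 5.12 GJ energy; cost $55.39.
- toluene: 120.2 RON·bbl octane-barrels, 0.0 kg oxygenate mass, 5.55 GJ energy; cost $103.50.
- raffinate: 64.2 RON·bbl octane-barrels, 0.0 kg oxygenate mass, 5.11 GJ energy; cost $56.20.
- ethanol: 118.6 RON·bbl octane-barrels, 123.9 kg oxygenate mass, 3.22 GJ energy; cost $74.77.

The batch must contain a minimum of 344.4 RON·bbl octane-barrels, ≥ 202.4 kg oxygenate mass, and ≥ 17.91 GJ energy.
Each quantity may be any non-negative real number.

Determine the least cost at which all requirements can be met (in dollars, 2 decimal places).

$259.72

Let x1 = barrels of heavy naphtha, x2 = barrels of toluene, x3 = barrels of raffinate, x4 = barrels of ethanol.
min 55.39x1 + 103.5x2 + 56.2x3 + 74.77x4 subject to:
  59.4x1 + 120.2x2 + 64.2x3 + 118.6x4 ≥ 344.4   (octane-barrels)
  123.9x4 ≥ 202.4   (oxygenate mass)
  5.12x1 + 5.55x2 + 5.11x3 + 3.22x4 ≥ 17.91   (energy)
  x1, x2, x3, x4 ≥ 0.
At the optimum only heavy naphtha, raffinate, ethanol are positive (toluene = 0). Binding constraints: octane-barrels, oxygenate mass, energy.
Optimal quantities: heavy naphtha = 1.679 barrels, raffinate = 0.79322 barrels, ethanol = 1.6336 barrels.
Objective = 55.39·1.679 + 56.2·0.79322 + 74.77·1.6336 = 259.7230.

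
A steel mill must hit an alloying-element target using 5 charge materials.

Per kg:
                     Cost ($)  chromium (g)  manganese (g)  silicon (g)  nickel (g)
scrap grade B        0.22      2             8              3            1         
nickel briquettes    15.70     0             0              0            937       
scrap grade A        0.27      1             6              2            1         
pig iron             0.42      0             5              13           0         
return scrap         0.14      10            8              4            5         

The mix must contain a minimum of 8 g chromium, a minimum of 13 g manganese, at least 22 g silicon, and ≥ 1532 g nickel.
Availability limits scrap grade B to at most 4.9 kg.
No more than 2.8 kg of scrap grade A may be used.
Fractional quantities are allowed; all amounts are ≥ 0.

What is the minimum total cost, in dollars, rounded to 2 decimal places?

$25.98

Treat it as an LP. Let x1 = kg of scrap grade B, x2 = kg of nickel briquettes, x3 = kg of scrap grade A, x4 = kg of pig iron, x5 = kg of return scrap.
Minimise 0.22x1 + 15.7x2 + 0.27x3 + 0.42x4 + 0.14x5 with:
  2x1 + 1x3 + 10x5 ≥ 8   (chromium)
  8x1 + 6x3 + 5x4 + 8x5 ≥ 13   (manganese)
  3x1 + 2x3 + 13x4 + 4x5 ≥ 22   (silicon)
  1x1 + 937x2 + 1x3 + 5x5 ≥ 1532   (nickel)
  x1 ≤ 4.9
  x3 ≤ 2.8
  x1, x2, x3, x4, x5 ≥ 0.
The minimum-cost mix takes nothing from scrap grade B, scrap grade A, pig iron — only nickel briquettes, return scrap. The silicon and nickel requirements are met with equality.
Optimal quantities: nickel briquettes = 1.606 kg, return scrap = 5.5 kg.
Total cost: 15.7·1.606 + 0.14·5.5 = 25.9842.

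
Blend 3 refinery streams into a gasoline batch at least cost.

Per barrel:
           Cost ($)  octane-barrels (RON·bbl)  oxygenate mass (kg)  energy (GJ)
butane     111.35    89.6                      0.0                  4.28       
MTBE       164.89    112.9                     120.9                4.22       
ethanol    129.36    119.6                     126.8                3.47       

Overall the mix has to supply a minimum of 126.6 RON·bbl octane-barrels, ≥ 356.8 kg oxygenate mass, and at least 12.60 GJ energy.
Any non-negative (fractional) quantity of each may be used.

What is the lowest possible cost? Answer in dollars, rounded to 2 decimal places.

$437.78

This is a linear program. Let x1 = barrels of butane, x2 = barrels of MTBE, x3 = barrels of ethanol.
Minimize 111.35x1 + 164.89x2 + 129.36x3 subject to:
  89.6x1 + 112.9x2 + 119.6x3 ≥ 126.6   (octane-barrels)
  120.9x2 + 126.8x3 ≥ 356.8   (oxygenate mass)
  4.28x1 + 4.22x2 + 3.47x3 ≥ 12.6   (energy)
  x1, x2, x3 ≥ 0.
The cheapest feasible vertex uses only butane, ethanol; MTBE is not used. Binding constraints: oxygenate mass and energy.
So butane = 0.66258 barrels, ethanol = 2.8139 barrels.
Cost = 111.35·0.66258 + 129.36·2.8139 = 437.7844.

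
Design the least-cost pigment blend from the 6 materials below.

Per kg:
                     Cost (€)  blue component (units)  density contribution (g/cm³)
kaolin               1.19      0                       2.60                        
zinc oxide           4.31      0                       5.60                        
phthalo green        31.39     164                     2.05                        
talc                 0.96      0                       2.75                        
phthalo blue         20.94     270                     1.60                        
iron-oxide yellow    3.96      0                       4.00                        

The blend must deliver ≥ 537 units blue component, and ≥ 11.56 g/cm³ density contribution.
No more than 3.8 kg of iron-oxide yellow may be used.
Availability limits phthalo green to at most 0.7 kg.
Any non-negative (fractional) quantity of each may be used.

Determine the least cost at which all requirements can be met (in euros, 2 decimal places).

€44.57

This is a linear program. Let x1 = kg of kaolin, x2 = kg of zinc oxide, x3 = kg of phthalo green, x4 = kg of talc, x5 = kg of phthalo blue, x6 = kg of iron-oxide yellow.
Minimize 1.19x1 + 4.31x2 + 31.39x3 + 0.96x4 + 20.94x5 + 3.96x6 with:
  164x3 + 270x5 ≥ 537   (blue component)
  2.6x1 + 5.6x2 + 2.05x3 + 2.75x4 + 1.6x5 + 4x6 ≥ 11.56   (density contribution)
  x6 ≤ 3.8
  x3 ≤ 0.7
  x1, x2, x3, x4, x5, x6 ≥ 0.
At the optimum only talc, phthalo blue are positive (kaolin, zinc oxide, phthalo green, iron-oxide yellow = 0). The blue component and density contribution requirements are met with equality.
That vertex is x4 = 3.046, x5 = 1.989.
Cost = 0.96·3.046 + 20.94·1.989 = 44.5738.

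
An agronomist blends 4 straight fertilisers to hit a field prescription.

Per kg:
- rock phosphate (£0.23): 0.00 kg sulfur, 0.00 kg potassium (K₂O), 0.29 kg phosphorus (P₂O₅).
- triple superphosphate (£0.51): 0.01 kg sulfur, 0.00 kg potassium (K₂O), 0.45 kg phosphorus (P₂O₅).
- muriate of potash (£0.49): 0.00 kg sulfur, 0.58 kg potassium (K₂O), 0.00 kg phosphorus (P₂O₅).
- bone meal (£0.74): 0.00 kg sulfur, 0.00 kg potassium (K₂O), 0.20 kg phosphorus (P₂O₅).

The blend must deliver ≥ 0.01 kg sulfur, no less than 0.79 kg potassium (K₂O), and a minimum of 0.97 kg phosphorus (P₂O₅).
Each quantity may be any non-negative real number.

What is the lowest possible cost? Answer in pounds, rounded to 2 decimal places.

£1.59

Let x1 = kg of rock phosphate, x2 = kg of triple superphosphate, x3 = kg of muriate of potash, x4 = kg of bone meal.
Minimise 0.23x1 + 0.51x2 + 0.49x3 + 0.74x4 s.t.:
  0.01x2 ≥ 0.01   (sulfur)
  0.58x3 ≥ 0.79   (potassium (K₂O))
  0.29x1 + 0.45x2 + 0.2x4 ≥ 0.97   (phosphorus (P₂O₅))
  x1, x2, x3, x4 ≥ 0.
The cheapest feasible vertex uses only rock phosphate, triple superphosphate, muriate of potash; bone meal is not used. The sulfur, potassium (K₂O), phosphorus (P₂O₅) requirements are met with equality.
Solving gives x1 = 1.793, x2 = 1, x3 = 1.362.
Cost = 0.23·1.793 + 0.51·1 + 0.49·1.362 = 1.5898.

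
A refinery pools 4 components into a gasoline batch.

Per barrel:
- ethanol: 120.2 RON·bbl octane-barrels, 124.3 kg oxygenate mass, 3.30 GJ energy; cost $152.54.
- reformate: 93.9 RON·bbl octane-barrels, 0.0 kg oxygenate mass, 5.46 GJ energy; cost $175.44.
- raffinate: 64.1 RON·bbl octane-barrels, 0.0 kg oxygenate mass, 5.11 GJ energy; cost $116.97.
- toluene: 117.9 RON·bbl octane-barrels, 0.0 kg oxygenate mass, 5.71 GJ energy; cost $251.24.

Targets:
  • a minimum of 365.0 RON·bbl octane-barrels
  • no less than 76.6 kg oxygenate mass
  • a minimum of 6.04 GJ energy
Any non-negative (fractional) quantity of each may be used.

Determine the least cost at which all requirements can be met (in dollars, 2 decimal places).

$463.20

Let x1 = barrels of ethanol, x2 = barrels of reformate, x3 = barrels of raffinate, x4 = barrels of toluene.
min 152.54x1 + 175.44x2 + 116.97x3 + 251.24x4 s.t.:
  120.2x1 + 93.9x2 + 64.1x3 + 117.9x4 ≥ 365   (octane-barrels)
  124.3x1 ≥ 76.6   (oxygenate mass)
  3.3x1 + 5.46x2 + 5.11x3 + 5.71x4 ≥ 6.04   (energy)
  x1, x2, x3, x4 ≥ 0.
The optimal basis is {ethanol}; reformate, raffinate, toluene drop out. There the octane-barrels constraint is tight.
That vertex is x1 = 3.0366.
Hence cost = 152.54·3.0366 = $463.2030.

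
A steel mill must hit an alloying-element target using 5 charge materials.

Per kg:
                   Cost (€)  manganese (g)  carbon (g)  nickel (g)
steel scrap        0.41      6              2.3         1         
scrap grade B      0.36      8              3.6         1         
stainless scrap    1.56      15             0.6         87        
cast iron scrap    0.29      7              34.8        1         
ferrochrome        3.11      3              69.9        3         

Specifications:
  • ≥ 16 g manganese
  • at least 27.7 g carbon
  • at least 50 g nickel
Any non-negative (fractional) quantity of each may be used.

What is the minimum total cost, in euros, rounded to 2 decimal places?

€1.19

Set it up as a linear program. Let x1 = kg of steel scrap, x2 = kg of scrap grade B, x3 = kg of stainless scrap, x4 = kg of cast iron scrap, x5 = kg of ferrochrome.
Minimise 0.41x1 + 0.36x2 + 1.56x3 + 0.29x4 + 3.11x5 s.t.:
  6x1 + 8x2 + 15x3 + 7x4 + 3x5 ≥ 16   (manganese)
  2.3x1 + 3.6x2 + 0.6x3 + 34.8x4 + 69.9x5 ≥ 27.7   (carbon)
  1x1 + 1x2 + 87x3 + 1x4 + 3x5 ≥ 50   (nickel)
  x1, x2, x3, x4, x5 ≥ 0.
The optimal basis is {stainless scrap, cast iron scrap}; steel scrap, scrap grade B, ferrochrome drop out. The manganese and nickel requirements are met with equality.
That vertex is x3 = 0.5623, x4 = 1.081.
Objective = 1.56·0.5623 + 0.29·1.081 = 1.1907.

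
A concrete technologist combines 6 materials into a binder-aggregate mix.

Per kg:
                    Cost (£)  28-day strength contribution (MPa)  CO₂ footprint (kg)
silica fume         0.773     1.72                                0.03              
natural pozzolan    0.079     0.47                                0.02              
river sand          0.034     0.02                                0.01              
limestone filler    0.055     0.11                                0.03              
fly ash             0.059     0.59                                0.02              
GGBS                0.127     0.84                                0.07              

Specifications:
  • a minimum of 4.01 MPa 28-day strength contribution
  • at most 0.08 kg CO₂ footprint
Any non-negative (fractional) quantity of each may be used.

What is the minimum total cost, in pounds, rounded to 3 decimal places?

Set it up as a linear program. Let x1 = kg of silica fume, x2 = kg of natural pozzolan, x3 = kg of river sand, x4 = kg of limestone filler, x5 = kg of fly ash, x6 = kg of GGBS.
min 0.773x1 + 0.079x2 + 0.034x3 + 0.055x4 + 0.059x5 + 0.127x6 subject to:
  1.72x1 + 0.47x2 + 0.02x3 + 0.11x4 + 0.59x5 + 0.84x6 ≥ 4.01   (28-day strength contribution)
  0.03x1 + 0.02x2 + 0.01x3 + 0.03x4 + 0.02x5 + 0.07x6 ≤ 0.08   (CO₂ footprint)
  x1, x2, x3, x4, x5, x6 ≥ 0.
The cheapest feasible vertex uses only silica fume, fly ash; natural pozzolan, river sand, limestone filler, GGBS are not used. Binding constraints: 28-day strength contribution and CO₂ footprint.
Solving gives x1 = 1.976, x5 = 1.036.
Objective = 0.773·1.976 + 0.059·1.036 = 1.58857.

£1.589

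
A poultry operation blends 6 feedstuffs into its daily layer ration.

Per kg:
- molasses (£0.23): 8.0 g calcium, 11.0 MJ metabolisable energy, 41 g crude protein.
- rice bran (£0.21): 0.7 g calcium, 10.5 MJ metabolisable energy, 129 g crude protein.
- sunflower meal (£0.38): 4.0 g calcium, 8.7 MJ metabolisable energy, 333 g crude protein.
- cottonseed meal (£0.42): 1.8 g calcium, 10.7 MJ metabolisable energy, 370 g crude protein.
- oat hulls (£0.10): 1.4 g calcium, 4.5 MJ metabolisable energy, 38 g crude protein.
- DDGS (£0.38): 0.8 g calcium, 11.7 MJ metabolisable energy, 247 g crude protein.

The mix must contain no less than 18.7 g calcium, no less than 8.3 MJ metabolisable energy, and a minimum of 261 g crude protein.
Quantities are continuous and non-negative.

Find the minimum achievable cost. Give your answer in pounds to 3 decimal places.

£0.678

Let x1 = kg of molasses, x2 = kg of rice bran, x3 = kg of sunflower meal, x4 = kg of cottonseed meal, x5 = kg of oat hulls, x6 = kg of DDGS.
Minimise 0.23x1 + 0.21x2 + 0.38x3 + 0.42x4 + 0.1x5 + 0.38x6 s.t.:
  8x1 + 0.7x2 + 4x3 + 1.8x4 + 1.4x5 + 0.8x6 ≥ 18.7   (calcium)
  11x1 + 10.5x2 + 8.7x3 + 10.7x4 + 4.5x5 + 11.7x6 ≥ 8.3   (metabolisable energy)
  41x1 + 129x2 + 333x3 + 370x4 + 38x5 + 247x6 ≥ 261   (crude protein)
  x1, x2, x3, x4, x5, x6 ≥ 0.
The cheapest feasible vertex uses only molasses, sunflower meal; rice bran, cottonseed meal, oat hulls, DDGS are not used. Binding constraints: calcium and crude protein.
That vertex is x1 = 2.073, x3 = 0.5285.
Objective = 0.23·2.073 + 0.38·0.5285 = 0.67762.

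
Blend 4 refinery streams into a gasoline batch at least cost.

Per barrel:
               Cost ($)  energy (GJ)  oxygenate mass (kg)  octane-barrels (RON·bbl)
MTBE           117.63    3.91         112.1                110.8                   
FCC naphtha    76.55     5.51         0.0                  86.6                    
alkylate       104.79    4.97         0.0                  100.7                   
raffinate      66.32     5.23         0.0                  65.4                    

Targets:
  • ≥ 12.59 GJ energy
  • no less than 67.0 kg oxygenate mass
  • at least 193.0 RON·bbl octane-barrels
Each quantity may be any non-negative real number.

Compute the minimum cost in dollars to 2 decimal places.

This is a linear program. Let x1 = barrels of MTBE, x2 = barrels of FCC naphtha, x3 = barrels of alkylate, x4 = barrels of raffinate.
Minimise 117.63x1 + 76.55x2 + 104.79x3 + 66.32x4 subject to:
  3.91x1 + 5.51x2 + 4.97x3 + 5.23x4 ≥ 12.59   (energy)
  112.1x1 ≥ 67   (oxygenate mass)
  110.8x1 + 86.6x2 + 100.7x3 + 65.4x4 ≥ 193   (octane-barrels)
  x1, x2, x3, x4 ≥ 0.
The cheapest feasible vertex uses only MTBE, raffinate; FCC naphtha, alkylate are not used. The energy and oxygenate mass requirements are met with equality.
Optimal quantities: MTBE = 0.59768 barrels, raffinate = 1.9604 barrels.
Hence cost = 117.63·0.59768 + 66.32·1.9604 = $200.3188.

$200.32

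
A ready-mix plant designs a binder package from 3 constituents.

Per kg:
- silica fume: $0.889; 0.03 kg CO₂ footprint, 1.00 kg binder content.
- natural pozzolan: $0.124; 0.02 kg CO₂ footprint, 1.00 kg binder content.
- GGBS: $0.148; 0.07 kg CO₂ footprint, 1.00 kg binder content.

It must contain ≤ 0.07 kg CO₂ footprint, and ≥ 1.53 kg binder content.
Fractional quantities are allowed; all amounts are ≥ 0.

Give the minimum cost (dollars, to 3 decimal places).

$0.190

This is a linear program. Let x1 = kg of silica fume, x2 = kg of natural pozzolan, x3 = kg of GGBS.
Minimise 0.889x1 + 0.124x2 + 0.148x3 with:
  0.03x1 + 0.02x2 + 0.07x3 ≤ 0.07   (CO₂ footprint)
  1x1 + 1x2 + 1x3 ≥ 1.53   (binder content)
  x1, x2, x3 ≥ 0.
The minimum-cost mix takes nothing from silica fume, GGBS — only natural pozzolan. The binder content requirement is met with equality.
Optimal quantities: natural pozzolan = 1.53 kg.
Objective = 0.124·1.53 = 0.18972.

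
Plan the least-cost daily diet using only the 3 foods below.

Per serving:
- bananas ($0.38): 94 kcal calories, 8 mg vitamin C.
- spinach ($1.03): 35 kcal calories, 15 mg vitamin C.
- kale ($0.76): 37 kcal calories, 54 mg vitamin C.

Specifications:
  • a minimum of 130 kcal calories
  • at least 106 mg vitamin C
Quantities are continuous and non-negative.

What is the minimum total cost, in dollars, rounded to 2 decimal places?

Treat it as an LP. Let x1 = servings of bananas, x2 = servings of spinach, x3 = servings of kale.
Minimise 0.38x1 + 1.03x2 + 0.76x3 with:
  94x1 + 35x2 + 37x3 ≥ 130   (calories)
  8x1 + 15x2 + 54x3 ≥ 106   (vitamin C)
  x1, x2, x3 ≥ 0.
The minimum-cost mix takes nothing from spinach — only bananas, kale. The calories and vitamin C requirements are met with equality.
That vertex is x1 = 0.6481, x3 = 1.867.
Objective = 0.38·0.6481 + 0.76·1.867 = 1.6652.

$1.67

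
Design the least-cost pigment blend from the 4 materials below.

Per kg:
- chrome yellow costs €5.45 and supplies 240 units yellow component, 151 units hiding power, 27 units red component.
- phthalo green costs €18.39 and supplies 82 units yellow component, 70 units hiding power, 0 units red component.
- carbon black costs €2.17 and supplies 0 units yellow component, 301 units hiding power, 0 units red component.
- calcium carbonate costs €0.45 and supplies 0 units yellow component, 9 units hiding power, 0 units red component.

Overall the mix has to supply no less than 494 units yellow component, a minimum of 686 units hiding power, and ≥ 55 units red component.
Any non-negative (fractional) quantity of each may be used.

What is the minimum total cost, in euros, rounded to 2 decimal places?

€13.92

Let x1 = kg of chrome yellow, x2 = kg of phthalo green, x3 = kg of carbon black, x4 = kg of calcium carbonate.
Minimise 5.45x1 + 18.39x2 + 2.17x3 + 0.45x4 s.t.:
  240x1 + 82x2 ≥ 494   (yellow component)
  151x1 + 70x2 + 301x3 + 9x4 ≥ 686   (hiding power)
  27x1 ≥ 55   (red component)
  x1, x2, x3, x4 ≥ 0.
The optimal basis is {chrome yellow, carbon black}; phthalo green, calcium carbonate drop out. The yellow component and hiding power requirements are met with equality.
So chrome yellow = 2.058 kg, carbon black = 1.246 kg.
Cost = 5.45·2.058 + 2.17·1.246 = 13.9199.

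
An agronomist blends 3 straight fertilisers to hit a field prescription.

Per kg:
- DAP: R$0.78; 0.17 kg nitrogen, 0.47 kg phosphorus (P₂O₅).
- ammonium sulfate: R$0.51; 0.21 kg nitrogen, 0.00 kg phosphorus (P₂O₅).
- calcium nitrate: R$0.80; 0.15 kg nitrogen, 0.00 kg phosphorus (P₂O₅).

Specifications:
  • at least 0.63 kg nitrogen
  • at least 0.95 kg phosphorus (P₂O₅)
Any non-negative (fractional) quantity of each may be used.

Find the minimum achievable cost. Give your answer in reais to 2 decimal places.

Let x1 = kg of DAP, x2 = kg of ammonium sulfate, x3 = kg of calcium nitrate.
Minimize 0.78x1 + 0.51x2 + 0.8x3 s.t.:
  0.17x1 + 0.21x2 + 0.15x3 ≥ 0.63   (nitrogen)
  0.47x1 ≥ 0.95   (phosphorus (P₂O₅))
  x1, x2, x3 ≥ 0.
The minimum-cost mix takes nothing from calcium nitrate — only DAP, ammonium sulfate. Binding constraints: nitrogen and phosphorus (P₂O₅).
Solving gives x1 = 2.021, x2 = 1.364.
Hence cost = 0.78·2.021 + 0.51·1.364 = R$2.2720.

R$2.27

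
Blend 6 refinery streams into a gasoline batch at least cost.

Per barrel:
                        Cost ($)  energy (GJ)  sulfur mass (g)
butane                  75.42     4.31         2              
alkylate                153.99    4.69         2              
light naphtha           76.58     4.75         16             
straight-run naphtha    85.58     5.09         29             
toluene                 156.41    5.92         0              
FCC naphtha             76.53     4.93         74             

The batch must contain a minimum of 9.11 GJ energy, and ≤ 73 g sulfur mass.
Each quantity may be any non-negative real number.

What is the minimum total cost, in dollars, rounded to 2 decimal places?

$144.70

This is a linear program. Let x1 = barrels of butane, x2 = barrels of alkylate, x3 = barrels of light naphtha, x4 = barrels of straight-run naphtha, x5 = barrels of toluene, x6 = barrels of FCC naphtha.
min 75.42x1 + 153.99x2 + 76.58x3 + 85.58x4 + 156.41x5 + 76.53x6 s.t.:
  4.31x1 + 4.69x2 + 4.75x3 + 5.09x4 + 5.92x5 + 4.93x6 ≥ 9.11   (energy)
  2x1 + 2x2 + 16x3 + 29x4 + 74x6 ≤ 73   (sulfur mass)
  x1, x2, x3, x4, x5, x6 ≥ 0.
At the optimum only light naphtha, FCC naphtha are positive (butane, alkylate, straight-run naphtha, toluene = 0). The energy and sulfur mass requirements are met with equality.
That vertex is x3 = 1.1527, x6 = 0.73725.
Total cost: 76.58·1.1527 + 76.53·0.73725 = 144.6955.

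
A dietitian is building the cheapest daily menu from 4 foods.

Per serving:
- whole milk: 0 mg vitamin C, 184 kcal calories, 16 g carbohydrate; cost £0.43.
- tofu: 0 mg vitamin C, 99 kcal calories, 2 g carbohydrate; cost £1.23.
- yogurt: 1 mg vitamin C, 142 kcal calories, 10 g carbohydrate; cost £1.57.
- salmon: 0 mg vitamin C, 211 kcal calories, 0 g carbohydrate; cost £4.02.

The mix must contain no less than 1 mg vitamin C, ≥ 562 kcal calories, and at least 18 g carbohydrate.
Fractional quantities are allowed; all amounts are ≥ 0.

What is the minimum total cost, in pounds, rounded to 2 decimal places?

£2.55

Treat it as an LP. Let x1 = servings of whole milk, x2 = servings of tofu, x3 = servings of yogurt, x4 = servings of salmon.
Minimize 0.43x1 + 1.23x2 + 1.57x3 + 4.02x4 subject to:
  1x3 ≥ 1   (vitamin C)
  184x1 + 99x2 + 142x3 + 211x4 ≥ 562   (calories)
  16x1 + 2x2 + 10x3 ≥ 18   (carbohydrate)
  x1, x2, x3, x4 ≥ 0.
The optimal basis is {whole milk, yogurt}; tofu, salmon drop out. There the vitamin C and calories constraints are tight.
Solving gives x1 = 2.283, x3 = 1.
Hence cost = 0.43·2.283 + 1.57·1 = £2.5517.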